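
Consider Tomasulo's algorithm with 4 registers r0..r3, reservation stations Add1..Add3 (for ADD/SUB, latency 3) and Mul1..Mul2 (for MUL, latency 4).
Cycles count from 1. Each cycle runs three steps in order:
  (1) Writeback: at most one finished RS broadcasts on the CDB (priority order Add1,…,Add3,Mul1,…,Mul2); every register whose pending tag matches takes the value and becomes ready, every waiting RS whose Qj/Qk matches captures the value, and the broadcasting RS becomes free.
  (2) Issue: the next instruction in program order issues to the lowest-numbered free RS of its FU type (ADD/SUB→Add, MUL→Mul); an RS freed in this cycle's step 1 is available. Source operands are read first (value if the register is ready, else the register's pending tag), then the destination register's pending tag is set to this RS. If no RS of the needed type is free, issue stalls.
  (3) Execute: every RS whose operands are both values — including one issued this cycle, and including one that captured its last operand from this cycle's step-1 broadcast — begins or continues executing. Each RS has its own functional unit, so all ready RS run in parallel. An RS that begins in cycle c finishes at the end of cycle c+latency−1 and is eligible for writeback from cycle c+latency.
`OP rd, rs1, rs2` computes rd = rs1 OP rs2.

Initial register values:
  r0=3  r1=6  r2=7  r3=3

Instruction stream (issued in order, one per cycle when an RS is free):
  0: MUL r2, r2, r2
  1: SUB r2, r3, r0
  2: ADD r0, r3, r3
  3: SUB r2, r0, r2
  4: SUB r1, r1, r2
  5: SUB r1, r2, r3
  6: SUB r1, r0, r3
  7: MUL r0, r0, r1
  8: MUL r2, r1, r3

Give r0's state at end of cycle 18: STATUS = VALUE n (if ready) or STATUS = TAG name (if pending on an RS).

STATUS = VALUE 18

cycle 1: issue MUL r2<-Mul1 // r0:3,r1:6,r2:Mul1,r3:3
cycle 2: issue SUB r2<-Add1 // r0:3,r1:6,r2:Add1,r3:3
cycle 3: issue ADD r0<-Add2 // r0:Add2,r1:6,r2:Add1,r3:3
cycle 4: issue SUB r2<-Add3 // r0:Add2,r1:6,r2:Add3,r3:3
cycle 5: CDB Add1=0; issue SUB r1<-Add1 // r0:Add2,r1:Add1,r2:Add3,r3:3
cycle 6: CDB Add2=6; issue SUB r1<-Add2 // r0:6,r1:Add2,r2:Add3,r3:3
cycle 7: CDB Mul1=49; stall // r0:6,r1:Add2,r2:Add3,r3:3
cycle 8: stall // r0:6,r1:Add2,r2:Add3,r3:3
cycle 9: CDB Add3=6; issue SUB r1<-Add3 // r0:6,r1:Add3,r2:6,r3:3
cycle 10: issue MUL r0<-Mul1 // r0:Mul1,r1:Add3,r2:6,r3:3
cycle 11: issue MUL r2<-Mul2 // r0:Mul1,r1:Add3,r2:Mul2,r3:3
cycle 12: CDB Add1=0 // r0:Mul1,r1:Add3,r2:Mul2,r3:3
cycle 13: CDB Add2=3 // r0:Mul1,r1:Add3,r2:Mul2,r3:3
cycle 14: CDB Add3=3 // r0:Mul1,r1:3,r2:Mul2,r3:3
cycle 15: - // r0:Mul1,r1:3,r2:Mul2,r3:3
cycle 16: - // r0:Mul1,r1:3,r2:Mul2,r3:3
cycle 17: - // r0:Mul1,r1:3,r2:Mul2,r3:3
cycle 18: CDB Mul1=18 // r0:18,r1:3,r2:Mul2,r3:3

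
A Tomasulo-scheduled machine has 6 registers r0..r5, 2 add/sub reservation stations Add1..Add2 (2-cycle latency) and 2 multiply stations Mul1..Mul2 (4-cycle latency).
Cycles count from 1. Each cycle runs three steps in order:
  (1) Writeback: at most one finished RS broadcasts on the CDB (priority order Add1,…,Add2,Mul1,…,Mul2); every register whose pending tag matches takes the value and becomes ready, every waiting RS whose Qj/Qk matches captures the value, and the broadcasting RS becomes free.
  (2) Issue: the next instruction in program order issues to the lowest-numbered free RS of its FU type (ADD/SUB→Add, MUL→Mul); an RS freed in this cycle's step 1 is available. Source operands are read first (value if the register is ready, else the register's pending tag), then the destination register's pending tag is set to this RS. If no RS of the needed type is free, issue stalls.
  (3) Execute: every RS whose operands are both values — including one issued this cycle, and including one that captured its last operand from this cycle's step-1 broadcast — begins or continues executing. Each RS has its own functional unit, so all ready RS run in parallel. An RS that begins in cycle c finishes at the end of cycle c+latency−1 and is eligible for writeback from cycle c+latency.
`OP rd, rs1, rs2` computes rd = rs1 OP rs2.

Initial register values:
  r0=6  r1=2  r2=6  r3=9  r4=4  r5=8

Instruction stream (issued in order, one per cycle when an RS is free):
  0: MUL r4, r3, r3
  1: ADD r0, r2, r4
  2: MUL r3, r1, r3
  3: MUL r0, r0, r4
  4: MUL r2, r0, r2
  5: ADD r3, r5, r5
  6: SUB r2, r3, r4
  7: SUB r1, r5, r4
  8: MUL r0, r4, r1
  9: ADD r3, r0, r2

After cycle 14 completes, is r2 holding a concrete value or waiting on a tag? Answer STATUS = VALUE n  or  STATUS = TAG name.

STATUS = VALUE -65

cycle 1: issue MUL r4<-Mul1 // r0:6,r1:2,r2:6,r3:9,r4:Mul1,r5:8
cycle 2: issue ADD r0<-Add1 // r0:Add1,r1:2,r2:6,r3:9,r4:Mul1,r5:8
cycle 3: issue MUL r3<-Mul2 // r0:Add1,r1:2,r2:6,r3:Mul2,r4:Mul1,r5:8
cycle 4: stall // r0:Add1,r1:2,r2:6,r3:Mul2,r4:Mul1,r5:8
cycle 5: CDB Mul1=81; issue MUL r0<-Mul1 // r0:Mul1,r1:2,r2:6,r3:Mul2,r4:81,r5:8
cycle 6: stall // r0:Mul1,r1:2,r2:6,r3:Mul2,r4:81,r5:8
cycle 7: CDB Add1=87; stall // r0:Mul1,r1:2,r2:6,r3:Mul2,r4:81,r5:8
cycle 8: CDB Mul2=18; issue MUL r2<-Mul2 // r0:Mul1,r1:2,r2:Mul2,r3:18,r4:81,r5:8
cycle 9: issue ADD r3<-Add1 // r0:Mul1,r1:2,r2:Mul2,r3:Add1,r4:81,r5:8
cycle 10: issue SUB r2<-Add2 // r0:Mul1,r1:2,r2:Add2,r3:Add1,r4:81,r5:8
cycle 11: CDB Add1=16; issue SUB r1<-Add1 // r0:Mul1,r1:Add1,r2:Add2,r3:16,r4:81,r5:8
cycle 12: CDB Mul1=7047; issue MUL r0<-Mul1 // r0:Mul1,r1:Add1,r2:Add2,r3:16,r4:81,r5:8
cycle 13: CDB Add1=-73; issue ADD r3<-Add1 // r0:Mul1,r1:-73,r2:Add2,r3:Add1,r4:81,r5:8
cycle 14: CDB Add2=-65 // r0:Mul1,r1:-73,r2:-65,r3:Add1,r4:81,r5:8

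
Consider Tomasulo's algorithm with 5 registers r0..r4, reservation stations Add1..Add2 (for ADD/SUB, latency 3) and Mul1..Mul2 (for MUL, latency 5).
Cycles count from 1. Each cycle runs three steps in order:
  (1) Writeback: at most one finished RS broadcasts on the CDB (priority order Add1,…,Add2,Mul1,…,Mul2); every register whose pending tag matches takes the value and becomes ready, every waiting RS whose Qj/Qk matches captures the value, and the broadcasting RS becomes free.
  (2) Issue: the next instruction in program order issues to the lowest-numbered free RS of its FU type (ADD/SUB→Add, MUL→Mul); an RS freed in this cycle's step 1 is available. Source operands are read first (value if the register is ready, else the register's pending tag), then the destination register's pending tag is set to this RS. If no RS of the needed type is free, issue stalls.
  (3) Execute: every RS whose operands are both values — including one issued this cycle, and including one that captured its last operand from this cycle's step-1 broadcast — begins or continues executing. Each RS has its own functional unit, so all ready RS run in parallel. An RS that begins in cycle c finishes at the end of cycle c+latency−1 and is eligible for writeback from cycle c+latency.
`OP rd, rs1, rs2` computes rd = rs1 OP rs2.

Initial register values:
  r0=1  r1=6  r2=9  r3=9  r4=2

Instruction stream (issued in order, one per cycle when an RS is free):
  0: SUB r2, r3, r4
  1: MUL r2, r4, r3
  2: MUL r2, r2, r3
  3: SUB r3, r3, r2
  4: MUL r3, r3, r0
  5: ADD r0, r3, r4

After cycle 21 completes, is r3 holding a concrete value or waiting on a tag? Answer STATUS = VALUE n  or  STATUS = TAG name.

c1: issue SUB r2<-Add1 | r0:1,r1:6,r2:Add1,r3:9,r4:2
c2: issue MUL r2<-Mul1 | r0:1,r1:6,r2:Mul1,r3:9,r4:2
c3: issue MUL r2<-Mul2 | r0:1,r1:6,r2:Mul2,r3:9,r4:2
c4: CDB Add1=7; issue SUB r3<-Add1 | r0:1,r1:6,r2:Mul2,r3:Add1,r4:2
c5: stall | r0:1,r1:6,r2:Mul2,r3:Add1,r4:2
c6: stall | r0:1,r1:6,r2:Mul2,r3:Add1,r4:2
c7: CDB Mul1=18; issue MUL r3<-Mul1 | r0:1,r1:6,r2:Mul2,r3:Mul1,r4:2
c8: issue ADD r0<-Add2 | r0:Add2,r1:6,r2:Mul2,r3:Mul1,r4:2
c9: - | r0:Add2,r1:6,r2:Mul2,r3:Mul1,r4:2
c10: - | r0:Add2,r1:6,r2:Mul2,r3:Mul1,r4:2
c11: - | r0:Add2,r1:6,r2:Mul2,r3:Mul1,r4:2
c12: CDB Mul2=162 | r0:Add2,r1:6,r2:162,r3:Mul1,r4:2
c13: - | r0:Add2,r1:6,r2:162,r3:Mul1,r4:2
c14: - | r0:Add2,r1:6,r2:162,r3:Mul1,r4:2
c15: CDB Add1=-153 | r0:Add2,r1:6,r2:162,r3:Mul1,r4:2
c16: - | r0:Add2,r1:6,r2:162,r3:Mul1,r4:2
c17: - | r0:Add2,r1:6,r2:162,r3:Mul1,r4:2
c18: - | r0:Add2,r1:6,r2:162,r3:Mul1,r4:2
c19: - | r0:Add2,r1:6,r2:162,r3:Mul1,r4:2
c20: CDB Mul1=-153 | r0:Add2,r1:6,r2:162,r3:-153,r4:2
c21: - | r0:Add2,r1:6,r2:162,r3:-153,r4:2

STATUS = VALUE -153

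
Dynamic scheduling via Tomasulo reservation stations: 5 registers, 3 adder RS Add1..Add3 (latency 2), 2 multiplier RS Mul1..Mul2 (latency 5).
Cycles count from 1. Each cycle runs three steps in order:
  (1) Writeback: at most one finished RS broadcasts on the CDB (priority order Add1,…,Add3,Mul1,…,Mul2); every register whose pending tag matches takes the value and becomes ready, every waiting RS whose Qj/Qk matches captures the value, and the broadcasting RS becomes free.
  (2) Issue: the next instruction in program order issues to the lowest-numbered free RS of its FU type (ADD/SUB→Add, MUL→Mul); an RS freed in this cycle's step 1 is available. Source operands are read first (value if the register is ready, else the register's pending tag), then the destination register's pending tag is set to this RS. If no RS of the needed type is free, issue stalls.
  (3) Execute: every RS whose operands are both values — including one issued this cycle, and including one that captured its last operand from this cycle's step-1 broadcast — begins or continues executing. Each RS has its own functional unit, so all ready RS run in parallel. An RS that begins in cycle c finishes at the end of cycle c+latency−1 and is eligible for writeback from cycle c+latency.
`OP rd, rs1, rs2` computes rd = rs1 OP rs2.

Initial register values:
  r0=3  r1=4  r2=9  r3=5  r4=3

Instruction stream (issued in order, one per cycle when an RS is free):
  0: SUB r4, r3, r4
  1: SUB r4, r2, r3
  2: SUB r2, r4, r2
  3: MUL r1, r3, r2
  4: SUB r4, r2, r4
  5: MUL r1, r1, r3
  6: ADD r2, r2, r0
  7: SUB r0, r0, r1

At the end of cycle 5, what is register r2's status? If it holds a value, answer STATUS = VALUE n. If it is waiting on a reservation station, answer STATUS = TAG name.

STATUS = TAG Add1

c1: issue SUB r4<-Add1 | r0:3,r1:4,r2:9,r3:5,r4:Add1
c2: issue SUB r4<-Add2 | r0:3,r1:4,r2:9,r3:5,r4:Add2
c3: CDB Add1=2; issue SUB r2<-Add1 | r0:3,r1:4,r2:Add1,r3:5,r4:Add2
c4: CDB Add2=4; issue MUL r1<-Mul1 | r0:3,r1:Mul1,r2:Add1,r3:5,r4:4
c5: issue SUB r4<-Add2 | r0:3,r1:Mul1,r2:Add1,r3:5,r4:Add2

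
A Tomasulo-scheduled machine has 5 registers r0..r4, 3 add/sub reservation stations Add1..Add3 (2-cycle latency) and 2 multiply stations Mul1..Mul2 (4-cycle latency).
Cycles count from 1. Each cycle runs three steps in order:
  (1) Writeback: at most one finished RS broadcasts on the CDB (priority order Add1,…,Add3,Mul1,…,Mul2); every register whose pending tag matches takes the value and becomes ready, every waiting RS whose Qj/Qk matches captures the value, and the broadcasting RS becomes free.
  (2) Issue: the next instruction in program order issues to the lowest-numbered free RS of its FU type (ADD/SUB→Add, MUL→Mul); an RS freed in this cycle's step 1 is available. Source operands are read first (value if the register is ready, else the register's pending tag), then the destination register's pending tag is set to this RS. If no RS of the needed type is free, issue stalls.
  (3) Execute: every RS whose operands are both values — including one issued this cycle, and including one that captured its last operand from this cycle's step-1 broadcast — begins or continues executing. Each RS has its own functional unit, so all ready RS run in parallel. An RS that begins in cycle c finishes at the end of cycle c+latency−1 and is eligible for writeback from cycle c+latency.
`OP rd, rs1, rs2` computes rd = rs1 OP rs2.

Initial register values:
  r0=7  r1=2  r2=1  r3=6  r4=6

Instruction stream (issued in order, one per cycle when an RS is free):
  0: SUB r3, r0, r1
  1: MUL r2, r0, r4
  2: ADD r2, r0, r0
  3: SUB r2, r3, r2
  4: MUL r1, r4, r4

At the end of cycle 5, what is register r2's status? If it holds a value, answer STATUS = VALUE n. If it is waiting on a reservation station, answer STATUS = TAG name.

c1: issue SUB r3<-Add1 | r0:7,r1:2,r2:1,r3:Add1,r4:6
c2: issue MUL r2<-Mul1 | r0:7,r1:2,r2:Mul1,r3:Add1,r4:6
c3: CDB Add1=5; issue ADD r2<-Add1 | r0:7,r1:2,r2:Add1,r3:5,r4:6
c4: issue SUB r2<-Add2 | r0:7,r1:2,r2:Add2,r3:5,r4:6
c5: CDB Add1=14; issue MUL r1<-Mul2 | r0:7,r1:Mul2,r2:Add2,r3:5,r4:6

STATUS = TAG Add2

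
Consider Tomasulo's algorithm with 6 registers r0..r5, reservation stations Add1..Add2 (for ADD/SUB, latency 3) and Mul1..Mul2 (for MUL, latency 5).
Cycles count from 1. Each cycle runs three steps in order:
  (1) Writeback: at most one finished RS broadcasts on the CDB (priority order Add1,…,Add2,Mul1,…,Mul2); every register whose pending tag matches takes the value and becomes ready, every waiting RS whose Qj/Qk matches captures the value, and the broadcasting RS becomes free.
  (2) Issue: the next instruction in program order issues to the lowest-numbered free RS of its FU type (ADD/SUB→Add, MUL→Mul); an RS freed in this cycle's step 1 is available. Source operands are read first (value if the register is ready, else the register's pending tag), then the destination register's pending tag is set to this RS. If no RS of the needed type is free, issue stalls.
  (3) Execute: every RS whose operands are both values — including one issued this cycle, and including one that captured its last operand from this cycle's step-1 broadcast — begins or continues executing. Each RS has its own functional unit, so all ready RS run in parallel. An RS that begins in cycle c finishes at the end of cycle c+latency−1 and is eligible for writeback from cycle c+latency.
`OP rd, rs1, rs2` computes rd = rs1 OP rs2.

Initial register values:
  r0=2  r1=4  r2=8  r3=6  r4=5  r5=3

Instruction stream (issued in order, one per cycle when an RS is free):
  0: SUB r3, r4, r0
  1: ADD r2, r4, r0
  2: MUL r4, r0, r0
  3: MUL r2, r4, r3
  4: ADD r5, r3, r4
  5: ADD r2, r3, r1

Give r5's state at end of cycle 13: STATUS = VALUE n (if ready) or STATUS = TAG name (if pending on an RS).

STATUS = VALUE 7

  c1: issue SUB r3<-Add1  regs: r0:2,r1:4,r2:8,r3:Add1,r4:5,r5:3
  c2: issue ADD r2<-Add2  regs: r0:2,r1:4,r2:Add2,r3:Add1,r4:5,r5:3
  c3: issue MUL r4<-Mul1  regs: r0:2,r1:4,r2:Add2,r3:Add1,r4:Mul1,r5:3
  c4: CDB Add1=3; issue MUL r2<-Mul2  regs: r0:2,r1:4,r2:Mul2,r3:3,r4:Mul1,r5:3
  c5: CDB Add2=7; issue ADD r5<-Add1  regs: r0:2,r1:4,r2:Mul2,r3:3,r4:Mul1,r5:Add1
  c6: issue ADD r2<-Add2  regs: r0:2,r1:4,r2:Add2,r3:3,r4:Mul1,r5:Add1
  c7: -  regs: r0:2,r1:4,r2:Add2,r3:3,r4:Mul1,r5:Add1
  c8: CDB Mul1=4  regs: r0:2,r1:4,r2:Add2,r3:3,r4:4,r5:Add1
  c9: CDB Add2=7  regs: r0:2,r1:4,r2:7,r3:3,r4:4,r5:Add1
  c10: -  regs: r0:2,r1:4,r2:7,r3:3,r4:4,r5:Add1
  c11: CDB Add1=7  regs: r0:2,r1:4,r2:7,r3:3,r4:4,r5:7
  c12: -  regs: r0:2,r1:4,r2:7,r3:3,r4:4,r5:7
  c13: CDB Mul2=12  regs: r0:2,r1:4,r2:7,r3:3,r4:4,r5:7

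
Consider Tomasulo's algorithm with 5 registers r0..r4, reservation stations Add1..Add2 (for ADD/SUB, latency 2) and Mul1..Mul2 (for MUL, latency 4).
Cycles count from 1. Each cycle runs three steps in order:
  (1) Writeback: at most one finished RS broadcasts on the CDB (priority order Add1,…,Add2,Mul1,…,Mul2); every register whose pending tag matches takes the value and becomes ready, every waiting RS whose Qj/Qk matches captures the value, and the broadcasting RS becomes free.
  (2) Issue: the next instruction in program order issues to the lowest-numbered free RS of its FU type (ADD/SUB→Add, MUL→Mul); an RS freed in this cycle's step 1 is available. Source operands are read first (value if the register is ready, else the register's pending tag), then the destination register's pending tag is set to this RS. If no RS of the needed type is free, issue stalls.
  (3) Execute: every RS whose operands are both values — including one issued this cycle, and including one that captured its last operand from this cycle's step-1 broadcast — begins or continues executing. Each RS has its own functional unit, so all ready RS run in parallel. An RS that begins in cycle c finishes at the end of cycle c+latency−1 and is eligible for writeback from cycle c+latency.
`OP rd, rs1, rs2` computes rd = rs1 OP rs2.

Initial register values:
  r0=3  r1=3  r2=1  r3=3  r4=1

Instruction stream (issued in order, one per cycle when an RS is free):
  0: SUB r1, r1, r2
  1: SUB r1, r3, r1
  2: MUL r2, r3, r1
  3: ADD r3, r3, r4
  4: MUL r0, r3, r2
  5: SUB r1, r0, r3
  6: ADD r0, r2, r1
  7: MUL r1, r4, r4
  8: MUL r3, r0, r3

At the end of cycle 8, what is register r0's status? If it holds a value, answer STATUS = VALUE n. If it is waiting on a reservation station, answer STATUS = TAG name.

STATUS = TAG Add2

  c1: issue SUB r1<-Add1  regs: r0:3,r1:Add1,r2:1,r3:3,r4:1
  c2: issue SUB r1<-Add2  regs: r0:3,r1:Add2,r2:1,r3:3,r4:1
  c3: CDB Add1=2; issue MUL r2<-Mul1  regs: r0:3,r1:Add2,r2:Mul1,r3:3,r4:1
  c4: issue ADD r3<-Add1  regs: r0:3,r1:Add2,r2:Mul1,r3:Add1,r4:1
  c5: CDB Add2=1; issue MUL r0<-Mul2  regs: r0:Mul2,r1:1,r2:Mul1,r3:Add1,r4:1
  c6: CDB Add1=4; issue SUB r1<-Add1  regs: r0:Mul2,r1:Add1,r2:Mul1,r3:4,r4:1
  c7: issue ADD r0<-Add2  regs: r0:Add2,r1:Add1,r2:Mul1,r3:4,r4:1
  c8: stall  regs: r0:Add2,r1:Add1,r2:Mul1,r3:4,r4:1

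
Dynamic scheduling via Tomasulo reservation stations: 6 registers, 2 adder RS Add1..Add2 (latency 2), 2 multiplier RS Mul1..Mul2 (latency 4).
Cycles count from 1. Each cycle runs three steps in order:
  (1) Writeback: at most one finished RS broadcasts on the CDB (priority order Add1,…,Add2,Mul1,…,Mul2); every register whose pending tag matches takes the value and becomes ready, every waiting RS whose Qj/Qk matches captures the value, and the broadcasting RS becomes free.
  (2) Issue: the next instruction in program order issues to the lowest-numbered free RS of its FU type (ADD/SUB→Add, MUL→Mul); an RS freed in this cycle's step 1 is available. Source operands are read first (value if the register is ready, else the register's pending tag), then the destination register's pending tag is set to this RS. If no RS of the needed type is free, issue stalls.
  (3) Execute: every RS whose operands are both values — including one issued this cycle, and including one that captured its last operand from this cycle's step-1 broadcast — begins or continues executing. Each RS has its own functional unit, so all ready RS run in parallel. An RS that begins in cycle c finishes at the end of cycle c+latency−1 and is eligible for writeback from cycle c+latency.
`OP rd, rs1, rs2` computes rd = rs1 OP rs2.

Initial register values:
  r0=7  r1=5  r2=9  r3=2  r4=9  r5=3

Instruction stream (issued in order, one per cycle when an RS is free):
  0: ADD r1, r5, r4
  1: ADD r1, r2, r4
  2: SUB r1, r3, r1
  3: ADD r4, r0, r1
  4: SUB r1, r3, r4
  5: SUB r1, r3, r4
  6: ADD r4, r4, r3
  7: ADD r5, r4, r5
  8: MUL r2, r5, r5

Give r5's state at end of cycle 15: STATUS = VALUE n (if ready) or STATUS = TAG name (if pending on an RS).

STATUS = VALUE -4

  c1: issue ADD r1<-Add1  regs: r0:7,r1:Add1,r2:9,r3:2,r4:9,r5:3
  c2: issue ADD r1<-Add2  regs: r0:7,r1:Add2,r2:9,r3:2,r4:9,r5:3
  c3: CDB Add1=12; issue SUB r1<-Add1  regs: r0:7,r1:Add1,r2:9,r3:2,r4:9,r5:3
  c4: CDB Add2=18; issue ADD r4<-Add2  regs: r0:7,r1:Add1,r2:9,r3:2,r4:Add2,r5:3
  c5: stall  regs: r0:7,r1:Add1,r2:9,r3:2,r4:Add2,r5:3
  c6: CDB Add1=-16; issue SUB r1<-Add1  regs: r0:7,r1:Add1,r2:9,r3:2,r4:Add2,r5:3
  c7: stall  regs: r0:7,r1:Add1,r2:9,r3:2,r4:Add2,r5:3
  c8: CDB Add2=-9; issue SUB r1<-Add2  regs: r0:7,r1:Add2,r2:9,r3:2,r4:-9,r5:3
  c9: stall  regs: r0:7,r1:Add2,r2:9,r3:2,r4:-9,r5:3
  c10: CDB Add1=11; issue ADD r4<-Add1  regs: r0:7,r1:Add2,r2:9,r3:2,r4:Add1,r5:3
  c11: CDB Add2=11; issue ADD r5<-Add2  regs: r0:7,r1:11,r2:9,r3:2,r4:Add1,r5:Add2
  c12: CDB Add1=-7; issue MUL r2<-Mul1  regs: r0:7,r1:11,r2:Mul1,r3:2,r4:-7,r5:Add2
  c13: -  regs: r0:7,r1:11,r2:Mul1,r3:2,r4:-7,r5:Add2
  c14: CDB Add2=-4  regs: r0:7,r1:11,r2:Mul1,r3:2,r4:-7,r5:-4
  c15: -  regs: r0:7,r1:11,r2:Mul1,r3:2,r4:-7,r5:-4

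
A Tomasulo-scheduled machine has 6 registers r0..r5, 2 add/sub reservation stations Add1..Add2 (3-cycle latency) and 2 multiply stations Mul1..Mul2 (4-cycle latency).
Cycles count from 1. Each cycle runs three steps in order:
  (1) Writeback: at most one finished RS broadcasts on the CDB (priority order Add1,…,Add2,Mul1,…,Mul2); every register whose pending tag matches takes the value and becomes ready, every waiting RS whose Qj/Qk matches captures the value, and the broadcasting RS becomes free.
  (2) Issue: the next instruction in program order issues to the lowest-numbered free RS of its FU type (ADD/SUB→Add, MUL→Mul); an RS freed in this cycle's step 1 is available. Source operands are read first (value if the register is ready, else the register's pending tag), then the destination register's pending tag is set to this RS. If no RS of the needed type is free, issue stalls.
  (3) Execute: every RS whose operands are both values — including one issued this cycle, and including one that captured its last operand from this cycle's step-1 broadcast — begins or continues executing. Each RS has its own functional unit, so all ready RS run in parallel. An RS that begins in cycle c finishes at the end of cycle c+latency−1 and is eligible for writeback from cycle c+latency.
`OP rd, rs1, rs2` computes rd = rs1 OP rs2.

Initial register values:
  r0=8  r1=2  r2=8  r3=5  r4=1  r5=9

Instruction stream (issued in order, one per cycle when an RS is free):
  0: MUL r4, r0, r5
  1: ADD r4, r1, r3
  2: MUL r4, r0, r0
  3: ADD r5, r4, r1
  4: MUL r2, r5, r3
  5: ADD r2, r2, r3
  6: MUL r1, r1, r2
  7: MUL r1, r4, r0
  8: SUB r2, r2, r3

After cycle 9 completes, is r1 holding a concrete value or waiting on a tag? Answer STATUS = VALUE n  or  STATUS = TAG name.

STATUS = TAG Mul2

c1: issue MUL r4<-Mul1 | r0:8,r1:2,r2:8,r3:5,r4:Mul1,r5:9
c2: issue ADD r4<-Add1 | r0:8,r1:2,r2:8,r3:5,r4:Add1,r5:9
c3: issue MUL r4<-Mul2 | r0:8,r1:2,r2:8,r3:5,r4:Mul2,r5:9
c4: issue ADD r5<-Add2 | r0:8,r1:2,r2:8,r3:5,r4:Mul2,r5:Add2
c5: CDB Add1=7; stall | r0:8,r1:2,r2:8,r3:5,r4:Mul2,r5:Add2
c6: CDB Mul1=72; issue MUL r2<-Mul1 | r0:8,r1:2,r2:Mul1,r3:5,r4:Mul2,r5:Add2
c7: CDB Mul2=64; issue ADD r2<-Add1 | r0:8,r1:2,r2:Add1,r3:5,r4:64,r5:Add2
c8: issue MUL r1<-Mul2 | r0:8,r1:Mul2,r2:Add1,r3:5,r4:64,r5:Add2
c9: stall | r0:8,r1:Mul2,r2:Add1,r3:5,r4:64,r5:Add2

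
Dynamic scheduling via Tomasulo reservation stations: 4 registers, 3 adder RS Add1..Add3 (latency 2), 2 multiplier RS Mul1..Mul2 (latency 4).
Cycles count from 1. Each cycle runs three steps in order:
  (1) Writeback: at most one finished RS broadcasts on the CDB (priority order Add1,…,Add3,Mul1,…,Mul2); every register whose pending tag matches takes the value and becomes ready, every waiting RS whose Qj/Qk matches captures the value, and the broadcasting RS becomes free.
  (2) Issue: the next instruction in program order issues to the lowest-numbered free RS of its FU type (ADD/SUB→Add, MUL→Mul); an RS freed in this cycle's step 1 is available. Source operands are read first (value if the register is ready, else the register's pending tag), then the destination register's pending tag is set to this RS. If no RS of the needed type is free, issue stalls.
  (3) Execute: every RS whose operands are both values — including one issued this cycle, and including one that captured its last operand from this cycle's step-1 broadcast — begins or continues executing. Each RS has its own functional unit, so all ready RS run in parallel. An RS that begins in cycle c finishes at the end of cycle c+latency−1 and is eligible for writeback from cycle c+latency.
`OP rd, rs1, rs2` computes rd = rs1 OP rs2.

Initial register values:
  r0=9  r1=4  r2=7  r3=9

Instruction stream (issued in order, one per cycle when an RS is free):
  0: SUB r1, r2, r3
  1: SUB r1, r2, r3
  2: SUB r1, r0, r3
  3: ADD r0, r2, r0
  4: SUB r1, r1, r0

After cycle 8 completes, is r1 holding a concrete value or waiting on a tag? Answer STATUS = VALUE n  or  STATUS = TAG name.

c1: issue SUB r1<-Add1 | r0:9,r1:Add1,r2:7,r3:9
c2: issue SUB r1<-Add2 | r0:9,r1:Add2,r2:7,r3:9
c3: CDB Add1=-2; issue SUB r1<-Add1 | r0:9,r1:Add1,r2:7,r3:9
c4: CDB Add2=-2; issue ADD r0<-Add2 | r0:Add2,r1:Add1,r2:7,r3:9
c5: CDB Add1=0; issue SUB r1<-Add1 | r0:Add2,r1:Add1,r2:7,r3:9
c6: CDB Add2=16 | r0:16,r1:Add1,r2:7,r3:9
c7: - | r0:16,r1:Add1,r2:7,r3:9
c8: CDB Add1=-16 | r0:16,r1:-16,r2:7,r3:9

STATUS = VALUE -16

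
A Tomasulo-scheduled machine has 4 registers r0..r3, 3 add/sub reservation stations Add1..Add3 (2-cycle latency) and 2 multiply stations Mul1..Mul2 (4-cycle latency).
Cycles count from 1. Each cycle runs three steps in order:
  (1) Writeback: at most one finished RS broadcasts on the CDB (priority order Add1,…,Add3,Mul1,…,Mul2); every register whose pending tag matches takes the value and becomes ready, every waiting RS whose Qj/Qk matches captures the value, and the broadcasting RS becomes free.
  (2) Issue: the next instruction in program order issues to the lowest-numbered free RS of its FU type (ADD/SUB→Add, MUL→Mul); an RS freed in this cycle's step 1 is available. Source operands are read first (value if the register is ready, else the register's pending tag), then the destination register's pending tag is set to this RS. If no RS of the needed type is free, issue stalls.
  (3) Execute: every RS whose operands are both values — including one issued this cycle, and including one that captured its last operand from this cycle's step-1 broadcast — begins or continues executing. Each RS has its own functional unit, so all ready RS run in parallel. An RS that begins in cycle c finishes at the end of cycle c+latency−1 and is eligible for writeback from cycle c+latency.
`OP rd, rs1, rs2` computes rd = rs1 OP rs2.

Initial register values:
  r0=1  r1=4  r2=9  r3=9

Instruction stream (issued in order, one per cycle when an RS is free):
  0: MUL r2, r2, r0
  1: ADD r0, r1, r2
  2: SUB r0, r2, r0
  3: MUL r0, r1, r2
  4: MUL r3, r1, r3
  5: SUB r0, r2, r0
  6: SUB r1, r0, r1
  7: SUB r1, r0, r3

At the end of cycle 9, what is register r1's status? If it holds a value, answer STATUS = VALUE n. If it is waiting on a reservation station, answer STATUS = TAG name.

STATUS = TAG Add2

cycle 1: issue MUL r2<-Mul1 // r0:1,r1:4,r2:Mul1,r3:9
cycle 2: issue ADD r0<-Add1 // r0:Add1,r1:4,r2:Mul1,r3:9
cycle 3: issue SUB r0<-Add2 // r0:Add2,r1:4,r2:Mul1,r3:9
cycle 4: issue MUL r0<-Mul2 // r0:Mul2,r1:4,r2:Mul1,r3:9
cycle 5: CDB Mul1=9; issue MUL r3<-Mul1 // r0:Mul2,r1:4,r2:9,r3:Mul1
cycle 6: issue SUB r0<-Add3 // r0:Add3,r1:4,r2:9,r3:Mul1
cycle 7: CDB Add1=13; issue SUB r1<-Add1 // r0:Add3,r1:Add1,r2:9,r3:Mul1
cycle 8: stall // r0:Add3,r1:Add1,r2:9,r3:Mul1
cycle 9: CDB Add2=-4; issue SUB r1<-Add2 // r0:Add3,r1:Add2,r2:9,r3:Mul1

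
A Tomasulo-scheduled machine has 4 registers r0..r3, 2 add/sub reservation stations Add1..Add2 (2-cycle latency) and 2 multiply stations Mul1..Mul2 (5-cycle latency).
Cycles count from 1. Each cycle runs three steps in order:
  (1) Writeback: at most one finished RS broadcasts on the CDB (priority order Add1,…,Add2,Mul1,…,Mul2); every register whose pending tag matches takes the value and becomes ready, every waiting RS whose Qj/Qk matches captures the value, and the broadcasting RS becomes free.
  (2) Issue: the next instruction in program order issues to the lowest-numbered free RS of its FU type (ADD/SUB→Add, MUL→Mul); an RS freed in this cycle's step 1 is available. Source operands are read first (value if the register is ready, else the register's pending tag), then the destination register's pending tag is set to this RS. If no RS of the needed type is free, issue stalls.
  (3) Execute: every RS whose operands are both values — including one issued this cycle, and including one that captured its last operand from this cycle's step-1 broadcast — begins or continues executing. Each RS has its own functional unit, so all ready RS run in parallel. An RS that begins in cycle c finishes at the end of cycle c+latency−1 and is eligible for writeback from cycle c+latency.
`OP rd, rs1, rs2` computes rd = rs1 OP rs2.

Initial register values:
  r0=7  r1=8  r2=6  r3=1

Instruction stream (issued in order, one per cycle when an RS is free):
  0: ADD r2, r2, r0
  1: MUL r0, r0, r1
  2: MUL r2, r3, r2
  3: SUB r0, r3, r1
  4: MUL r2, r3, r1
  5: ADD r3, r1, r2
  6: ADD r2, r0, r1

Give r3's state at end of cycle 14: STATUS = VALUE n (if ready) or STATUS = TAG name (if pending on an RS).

STATUS = VALUE 16

c1: issue ADD r2<-Add1 | r0:7,r1:8,r2:Add1,r3:1
c2: issue MUL r0<-Mul1 | r0:Mul1,r1:8,r2:Add1,r3:1
c3: CDB Add1=13; issue MUL r2<-Mul2 | r0:Mul1,r1:8,r2:Mul2,r3:1
c4: issue SUB r0<-Add1 | r0:Add1,r1:8,r2:Mul2,r3:1
c5: stall | r0:Add1,r1:8,r2:Mul2,r3:1
c6: CDB Add1=-7; stall | r0:-7,r1:8,r2:Mul2,r3:1
c7: CDB Mul1=56; issue MUL r2<-Mul1 | r0:-7,r1:8,r2:Mul1,r3:1
c8: CDB Mul2=13; issue ADD r3<-Add1 | r0:-7,r1:8,r2:Mul1,r3:Add1
c9: issue ADD r2<-Add2 | r0:-7,r1:8,r2:Add2,r3:Add1
c10: - | r0:-7,r1:8,r2:Add2,r3:Add1
c11: CDB Add2=1 | r0:-7,r1:8,r2:1,r3:Add1
c12: CDB Mul1=8 | r0:-7,r1:8,r2:1,r3:Add1
c13: - | r0:-7,r1:8,r2:1,r3:Add1
c14: CDB Add1=16 | r0:-7,r1:8,r2:1,r3:16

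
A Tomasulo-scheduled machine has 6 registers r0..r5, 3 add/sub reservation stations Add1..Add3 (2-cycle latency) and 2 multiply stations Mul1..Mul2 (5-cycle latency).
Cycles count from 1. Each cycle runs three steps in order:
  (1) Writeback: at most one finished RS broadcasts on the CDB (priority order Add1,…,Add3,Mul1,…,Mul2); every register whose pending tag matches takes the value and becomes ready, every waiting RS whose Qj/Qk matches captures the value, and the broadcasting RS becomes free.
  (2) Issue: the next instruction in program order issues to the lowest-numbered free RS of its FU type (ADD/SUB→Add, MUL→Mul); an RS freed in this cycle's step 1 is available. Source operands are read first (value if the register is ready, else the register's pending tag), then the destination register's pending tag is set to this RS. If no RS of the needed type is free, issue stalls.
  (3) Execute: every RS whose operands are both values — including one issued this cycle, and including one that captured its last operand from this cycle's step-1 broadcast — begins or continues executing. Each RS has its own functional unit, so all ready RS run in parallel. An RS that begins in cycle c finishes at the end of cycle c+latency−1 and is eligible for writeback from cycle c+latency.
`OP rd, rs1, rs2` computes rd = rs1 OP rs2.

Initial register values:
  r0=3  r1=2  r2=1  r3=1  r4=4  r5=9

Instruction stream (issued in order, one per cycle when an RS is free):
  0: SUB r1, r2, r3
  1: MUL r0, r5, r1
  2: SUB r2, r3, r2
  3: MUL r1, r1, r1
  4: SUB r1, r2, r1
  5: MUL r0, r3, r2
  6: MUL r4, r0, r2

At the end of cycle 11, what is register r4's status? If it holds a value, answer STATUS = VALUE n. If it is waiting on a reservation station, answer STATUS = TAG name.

STATUS = TAG Mul2

  c1: issue SUB r1<-Add1  regs: r0:3,r1:Add1,r2:1,r3:1,r4:4,r5:9
  c2: issue MUL r0<-Mul1  regs: r0:Mul1,r1:Add1,r2:1,r3:1,r4:4,r5:9
  c3: CDB Add1=0; issue SUB r2<-Add1  regs: r0:Mul1,r1:0,r2:Add1,r3:1,r4:4,r5:9
  c4: issue MUL r1<-Mul2  regs: r0:Mul1,r1:Mul2,r2:Add1,r3:1,r4:4,r5:9
  c5: CDB Add1=0; issue SUB r1<-Add1  regs: r0:Mul1,r1:Add1,r2:0,r3:1,r4:4,r5:9
  c6: stall  regs: r0:Mul1,r1:Add1,r2:0,r3:1,r4:4,r5:9
  c7: stall  regs: r0:Mul1,r1:Add1,r2:0,r3:1,r4:4,r5:9
  c8: CDB Mul1=0; issue MUL r0<-Mul1  regs: r0:Mul1,r1:Add1,r2:0,r3:1,r4:4,r5:9
  c9: CDB Mul2=0; issue MUL r4<-Mul2  regs: r0:Mul1,r1:Add1,r2:0,r3:1,r4:Mul2,r5:9
  c10: -  regs: r0:Mul1,r1:Add1,r2:0,r3:1,r4:Mul2,r5:9
  c11: CDB Add1=0  regs: r0:Mul1,r1:0,r2:0,r3:1,r4:Mul2,r5:9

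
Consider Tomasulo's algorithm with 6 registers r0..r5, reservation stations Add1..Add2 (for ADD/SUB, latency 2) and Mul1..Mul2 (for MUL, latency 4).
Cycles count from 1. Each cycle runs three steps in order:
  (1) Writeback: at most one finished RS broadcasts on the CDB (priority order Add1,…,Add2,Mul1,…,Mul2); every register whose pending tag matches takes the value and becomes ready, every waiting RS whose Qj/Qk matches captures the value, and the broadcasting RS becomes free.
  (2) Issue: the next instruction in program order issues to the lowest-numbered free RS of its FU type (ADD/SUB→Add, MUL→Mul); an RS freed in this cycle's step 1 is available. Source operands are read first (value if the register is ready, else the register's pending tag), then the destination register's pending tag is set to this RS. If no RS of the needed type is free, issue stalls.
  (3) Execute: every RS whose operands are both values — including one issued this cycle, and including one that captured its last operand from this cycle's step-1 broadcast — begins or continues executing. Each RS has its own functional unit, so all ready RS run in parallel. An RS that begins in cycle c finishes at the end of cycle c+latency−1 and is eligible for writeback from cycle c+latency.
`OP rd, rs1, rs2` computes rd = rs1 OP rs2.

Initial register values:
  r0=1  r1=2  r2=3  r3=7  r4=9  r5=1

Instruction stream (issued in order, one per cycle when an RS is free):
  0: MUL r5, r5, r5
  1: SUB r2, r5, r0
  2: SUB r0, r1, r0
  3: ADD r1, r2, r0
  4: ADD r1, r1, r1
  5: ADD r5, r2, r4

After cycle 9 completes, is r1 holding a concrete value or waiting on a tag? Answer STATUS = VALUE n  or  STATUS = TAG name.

c1: issue MUL r5<-Mul1 | r0:1,r1:2,r2:3,r3:7,r4:9,r5:Mul1
c2: issue SUB r2<-Add1 | r0:1,r1:2,r2:Add1,r3:7,r4:9,r5:Mul1
c3: issue SUB r0<-Add2 | r0:Add2,r1:2,r2:Add1,r3:7,r4:9,r5:Mul1
c4: stall | r0:Add2,r1:2,r2:Add1,r3:7,r4:9,r5:Mul1
c5: CDB Add2=1; issue ADD r1<-Add2 | r0:1,r1:Add2,r2:Add1,r3:7,r4:9,r5:Mul1
c6: CDB Mul1=1; stall | r0:1,r1:Add2,r2:Add1,r3:7,r4:9,r5:1
c7: stall | r0:1,r1:Add2,r2:Add1,r3:7,r4:9,r5:1
c8: CDB Add1=0; issue ADD r1<-Add1 | r0:1,r1:Add1,r2:0,r3:7,r4:9,r5:1
c9: stall | r0:1,r1:Add1,r2:0,r3:7,r4:9,r5:1

STATUS = TAG Add1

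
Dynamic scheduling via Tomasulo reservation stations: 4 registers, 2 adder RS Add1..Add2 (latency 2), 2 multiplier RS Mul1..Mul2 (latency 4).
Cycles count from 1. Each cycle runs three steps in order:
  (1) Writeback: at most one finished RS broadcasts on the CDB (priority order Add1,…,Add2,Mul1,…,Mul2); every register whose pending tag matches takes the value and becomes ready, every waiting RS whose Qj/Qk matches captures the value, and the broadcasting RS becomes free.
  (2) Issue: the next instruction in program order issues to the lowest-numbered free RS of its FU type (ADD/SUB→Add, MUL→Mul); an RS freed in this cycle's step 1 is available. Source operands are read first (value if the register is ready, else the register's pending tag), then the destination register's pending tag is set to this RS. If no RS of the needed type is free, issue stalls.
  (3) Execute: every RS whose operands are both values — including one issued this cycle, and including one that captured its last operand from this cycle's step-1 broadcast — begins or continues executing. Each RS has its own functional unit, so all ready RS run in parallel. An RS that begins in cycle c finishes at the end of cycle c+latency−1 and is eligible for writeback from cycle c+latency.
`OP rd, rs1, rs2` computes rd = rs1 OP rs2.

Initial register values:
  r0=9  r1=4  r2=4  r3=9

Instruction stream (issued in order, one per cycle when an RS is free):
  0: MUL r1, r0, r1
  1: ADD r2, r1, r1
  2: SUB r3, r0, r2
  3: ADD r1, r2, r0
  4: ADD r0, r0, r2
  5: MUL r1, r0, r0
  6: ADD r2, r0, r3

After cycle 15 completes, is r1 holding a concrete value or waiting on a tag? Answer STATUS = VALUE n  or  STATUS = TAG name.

c1: issue MUL r1<-Mul1 | r0:9,r1:Mul1,r2:4,r3:9
c2: issue ADD r2<-Add1 | r0:9,r1:Mul1,r2:Add1,r3:9
c3: issue SUB r3<-Add2 | r0:9,r1:Mul1,r2:Add1,r3:Add2
c4: stall | r0:9,r1:Mul1,r2:Add1,r3:Add2
c5: CDB Mul1=36; stall | r0:9,r1:36,r2:Add1,r3:Add2
c6: stall | r0:9,r1:36,r2:Add1,r3:Add2
c7: CDB Add1=72; issue ADD r1<-Add1 | r0:9,r1:Add1,r2:72,r3:Add2
c8: stall | r0:9,r1:Add1,r2:72,r3:Add2
c9: CDB Add1=81; issue ADD r0<-Add1 | r0:Add1,r1:81,r2:72,r3:Add2
c10: CDB Add2=-63; issue MUL r1<-Mul1 | r0:Add1,r1:Mul1,r2:72,r3:-63
c11: CDB Add1=81; issue ADD r2<-Add1 | r0:81,r1:Mul1,r2:Add1,r3:-63
c12: - | r0:81,r1:Mul1,r2:Add1,r3:-63
c13: CDB Add1=18 | r0:81,r1:Mul1,r2:18,r3:-63
c14: - | r0:81,r1:Mul1,r2:18,r3:-63
c15: CDB Mul1=6561 | r0:81,r1:6561,r2:18,r3:-63

STATUS = VALUE 6561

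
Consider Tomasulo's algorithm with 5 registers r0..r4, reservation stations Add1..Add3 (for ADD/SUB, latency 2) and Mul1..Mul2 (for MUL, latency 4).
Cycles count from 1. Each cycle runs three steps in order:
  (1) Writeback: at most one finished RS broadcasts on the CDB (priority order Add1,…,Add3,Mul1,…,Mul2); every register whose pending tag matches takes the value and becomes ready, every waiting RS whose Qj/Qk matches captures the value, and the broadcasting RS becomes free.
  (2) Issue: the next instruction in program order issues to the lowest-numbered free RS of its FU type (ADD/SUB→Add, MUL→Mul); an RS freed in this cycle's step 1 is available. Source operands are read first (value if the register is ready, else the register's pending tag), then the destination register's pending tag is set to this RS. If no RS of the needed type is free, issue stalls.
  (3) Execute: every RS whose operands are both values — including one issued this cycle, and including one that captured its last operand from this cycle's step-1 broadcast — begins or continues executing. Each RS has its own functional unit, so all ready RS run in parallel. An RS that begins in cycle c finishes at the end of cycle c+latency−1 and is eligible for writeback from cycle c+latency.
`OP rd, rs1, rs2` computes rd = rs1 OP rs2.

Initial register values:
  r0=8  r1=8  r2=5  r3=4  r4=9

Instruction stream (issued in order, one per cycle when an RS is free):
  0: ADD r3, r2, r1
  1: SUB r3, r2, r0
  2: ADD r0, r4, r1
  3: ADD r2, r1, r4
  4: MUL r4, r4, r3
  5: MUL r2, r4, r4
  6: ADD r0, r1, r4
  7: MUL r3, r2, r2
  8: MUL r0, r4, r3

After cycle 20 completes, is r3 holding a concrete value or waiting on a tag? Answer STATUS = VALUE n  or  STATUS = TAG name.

STATUS = VALUE 531441

  c1: issue ADD r3<-Add1  regs: r0:8,r1:8,r2:5,r3:Add1,r4:9
  c2: issue SUB r3<-Add2  regs: r0:8,r1:8,r2:5,r3:Add2,r4:9
  c3: CDB Add1=13; issue ADD r0<-Add1  regs: r0:Add1,r1:8,r2:5,r3:Add2,r4:9
  c4: CDB Add2=-3; issue ADD r2<-Add2  regs: r0:Add1,r1:8,r2:Add2,r3:-3,r4:9
  c5: CDB Add1=17; issue MUL r4<-Mul1  regs: r0:17,r1:8,r2:Add2,r3:-3,r4:Mul1
  c6: CDB Add2=17; issue MUL r2<-Mul2  regs: r0:17,r1:8,r2:Mul2,r3:-3,r4:Mul1
  c7: issue ADD r0<-Add1  regs: r0:Add1,r1:8,r2:Mul2,r3:-3,r4:Mul1
  c8: stall  regs: r0:Add1,r1:8,r2:Mul2,r3:-3,r4:Mul1
  c9: CDB Mul1=-27; issue MUL r3<-Mul1  regs: r0:Add1,r1:8,r2:Mul2,r3:Mul1,r4:-27
  c10: stall  regs: r0:Add1,r1:8,r2:Mul2,r3:Mul1,r4:-27
  c11: CDB Add1=-19; stall  regs: r0:-19,r1:8,r2:Mul2,r3:Mul1,r4:-27
  c12: stall  regs: r0:-19,r1:8,r2:Mul2,r3:Mul1,r4:-27
  c13: CDB Mul2=729; issue MUL r0<-Mul2  regs: r0:Mul2,r1:8,r2:729,r3:Mul1,r4:-27
  c14: -  regs: r0:Mul2,r1:8,r2:729,r3:Mul1,r4:-27
  c15: -  regs: r0:Mul2,r1:8,r2:729,r3:Mul1,r4:-27
  c16: -  regs: r0:Mul2,r1:8,r2:729,r3:Mul1,r4:-27
  c17: CDB Mul1=531441  regs: r0:Mul2,r1:8,r2:729,r3:531441,r4:-27
  c18: -  regs: r0:Mul2,r1:8,r2:729,r3:531441,r4:-27
  c19: -  regs: r0:Mul2,r1:8,r2:729,r3:531441,r4:-27
  c20: -  regs: r0:Mul2,r1:8,r2:729,r3:531441,r4:-27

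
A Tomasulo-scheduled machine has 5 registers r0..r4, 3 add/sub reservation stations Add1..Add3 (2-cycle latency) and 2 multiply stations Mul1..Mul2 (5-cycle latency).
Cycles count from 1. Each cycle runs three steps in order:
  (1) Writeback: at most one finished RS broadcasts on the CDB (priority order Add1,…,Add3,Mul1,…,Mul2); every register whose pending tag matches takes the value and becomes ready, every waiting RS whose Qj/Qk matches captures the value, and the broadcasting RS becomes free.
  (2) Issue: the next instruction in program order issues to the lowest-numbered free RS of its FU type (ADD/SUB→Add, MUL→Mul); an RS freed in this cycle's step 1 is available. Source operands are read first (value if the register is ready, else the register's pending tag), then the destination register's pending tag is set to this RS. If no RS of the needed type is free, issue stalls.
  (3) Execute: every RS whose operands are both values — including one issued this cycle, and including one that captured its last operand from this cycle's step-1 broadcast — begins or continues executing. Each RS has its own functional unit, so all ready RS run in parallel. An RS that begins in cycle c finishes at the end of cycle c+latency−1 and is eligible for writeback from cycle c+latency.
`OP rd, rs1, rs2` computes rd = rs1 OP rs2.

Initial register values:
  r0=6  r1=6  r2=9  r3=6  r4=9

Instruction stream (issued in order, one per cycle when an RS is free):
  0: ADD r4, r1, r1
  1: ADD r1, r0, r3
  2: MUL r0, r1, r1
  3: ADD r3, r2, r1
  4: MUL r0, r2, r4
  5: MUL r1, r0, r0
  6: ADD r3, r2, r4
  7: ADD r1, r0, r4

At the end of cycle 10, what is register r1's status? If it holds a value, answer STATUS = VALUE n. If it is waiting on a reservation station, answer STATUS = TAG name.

STATUS = TAG Mul1

c1: issue ADD r4<-Add1 | r0:6,r1:6,r2:9,r3:6,r4:Add1
c2: issue ADD r1<-Add2 | r0:6,r1:Add2,r2:9,r3:6,r4:Add1
c3: CDB Add1=12; issue MUL r0<-Mul1 | r0:Mul1,r1:Add2,r2:9,r3:6,r4:12
c4: CDB Add2=12; issue ADD r3<-Add1 | r0:Mul1,r1:12,r2:9,r3:Add1,r4:12
c5: issue MUL r0<-Mul2 | r0:Mul2,r1:12,r2:9,r3:Add1,r4:12
c6: CDB Add1=21; stall | r0:Mul2,r1:12,r2:9,r3:21,r4:12
c7: stall | r0:Mul2,r1:12,r2:9,r3:21,r4:12
c8: stall | r0:Mul2,r1:12,r2:9,r3:21,r4:12
c9: CDB Mul1=144; issue MUL r1<-Mul1 | r0:Mul2,r1:Mul1,r2:9,r3:21,r4:12
c10: CDB Mul2=108; issue ADD r3<-Add1 | r0:108,r1:Mul1,r2:9,r3:Add1,r4:12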